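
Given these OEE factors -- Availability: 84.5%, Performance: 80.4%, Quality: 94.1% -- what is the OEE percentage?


Formula: OEE = Availability * Performance * Quality / 10000
A * P = 84.5% * 80.4% / 100 = 67.94%
OEE = 67.94% * 94.1% / 100 = 63.9%

63.9%


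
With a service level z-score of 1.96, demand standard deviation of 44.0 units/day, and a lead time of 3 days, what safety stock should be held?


Formula: SS = z * sigma_d * sqrt(LT)
sqrt(LT) = sqrt(3) = 1.7321
SS = 1.96 * 44.0 * 1.7321
SS = 149.4 units

149.4 units


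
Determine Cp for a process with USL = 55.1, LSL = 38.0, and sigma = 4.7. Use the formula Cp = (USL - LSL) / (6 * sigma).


Cp = (55.1 - 38.0) / (6 * 4.7)

0.61


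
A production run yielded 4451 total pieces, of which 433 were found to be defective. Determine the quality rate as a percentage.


Formula: Quality Rate = Good Pieces / Total Pieces * 100
Good pieces = 4451 - 433 = 4018
QR = 4018 / 4451 * 100 = 90.3%

90.3%


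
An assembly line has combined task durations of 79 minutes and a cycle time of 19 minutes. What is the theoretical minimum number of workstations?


Formula: N_min = ceil(Sum of Task Times / Cycle Time)
N_min = ceil(79 min / 19 min) = ceil(4.1579)
N_min = 5 stations

5


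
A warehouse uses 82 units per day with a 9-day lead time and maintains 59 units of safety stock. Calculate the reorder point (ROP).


Formula: ROP = (Daily Demand * Lead Time) + Safety Stock
Demand during lead time = 82 * 9 = 738 units
ROP = 738 + 59 = 797 units

797 units


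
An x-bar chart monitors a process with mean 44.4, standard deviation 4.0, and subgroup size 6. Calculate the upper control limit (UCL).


UCL = 44.4 + 3 * 4.0 / sqrt(6)

49.3


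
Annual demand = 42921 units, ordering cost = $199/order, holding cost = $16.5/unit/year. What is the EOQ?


Formula: EOQ = sqrt(2 * D * S / H)
Numerator: 2 * 42921 * 199 = 17082558
2DS/H = 17082558 / 16.5 = 1035306.5
EOQ = sqrt(1035306.5) = 1017.5 units

1017.5 units


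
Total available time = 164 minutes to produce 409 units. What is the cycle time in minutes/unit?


Formula: CT = Available Time / Number of Units
CT = 164 min / 409 units
CT = 0.4 min/unit

0.4 min/unit


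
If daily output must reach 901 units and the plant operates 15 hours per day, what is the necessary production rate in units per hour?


Formula: Production Rate = Daily Demand / Available Hours
Rate = 901 units/day / 15 hours/day
Rate = 60.1 units/hour

60.1 units/hour


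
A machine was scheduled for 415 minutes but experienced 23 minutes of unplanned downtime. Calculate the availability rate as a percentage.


Formula: Availability = (Planned Time - Downtime) / Planned Time * 100
Uptime = 415 - 23 = 392 min
Availability = 392 / 415 * 100 = 94.5%

94.5%


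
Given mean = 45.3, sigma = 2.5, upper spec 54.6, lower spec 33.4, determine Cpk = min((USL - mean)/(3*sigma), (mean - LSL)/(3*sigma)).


Cpu = (54.6 - 45.3) / (3 * 2.5) = 1.24
Cpl = (45.3 - 33.4) / (3 * 2.5) = 1.59
Cpk = min(1.24, 1.59) = 1.24

1.24


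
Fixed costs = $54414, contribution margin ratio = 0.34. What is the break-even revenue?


Formula: BER = Fixed Costs / Contribution Margin Ratio
BER = $54414 / 0.34
BER = $160041.18 (to the nearest cent)

$160041.18


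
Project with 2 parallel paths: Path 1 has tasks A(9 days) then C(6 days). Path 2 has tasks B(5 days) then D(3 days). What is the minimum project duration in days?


Path 1 = 9 + 6 = 15 days
Path 2 = 5 + 3 = 8 days
Duration = max(15, 8) = 15 days

15 days


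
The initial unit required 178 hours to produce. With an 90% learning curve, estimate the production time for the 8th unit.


Formula: T_n = T_1 * (learning_rate)^(log2(n)) where learning_rate = rate/100
Doublings = log2(8) = 3
T_n = 178 * 0.9^3
T_n = 178 * 0.729 = 129.8 hours

129.8 hours


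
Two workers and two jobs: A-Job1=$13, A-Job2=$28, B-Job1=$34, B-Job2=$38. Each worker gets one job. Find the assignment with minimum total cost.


Option 1: A->1 + B->2 = $13 + $38 = $51
Option 2: A->2 + B->1 = $28 + $34 = $62
Min cost = min($51, $62) = $51

$51


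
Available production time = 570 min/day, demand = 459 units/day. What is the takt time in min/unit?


Formula: Takt Time = Available Production Time / Customer Demand
Takt = 570 min/day / 459 units/day
Takt = 1.24 min/unit

1.24 min/unit


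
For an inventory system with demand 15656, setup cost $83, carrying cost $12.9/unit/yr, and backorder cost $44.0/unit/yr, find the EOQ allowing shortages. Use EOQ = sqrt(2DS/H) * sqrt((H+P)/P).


Formula: EOQ* = sqrt(2DS/H) * sqrt((H+P)/P)
Base EOQ = sqrt(2*15656*83/12.9) = 448.85 units
Correction = sqrt((12.9+44.0)/44.0) = 1.13718
EOQ* = 448.85 * 1.13718 = 510.4 units

510.4 units


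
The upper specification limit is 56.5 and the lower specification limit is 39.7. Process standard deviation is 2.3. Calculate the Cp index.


Cp = (56.5 - 39.7) / (6 * 2.3)

1.22


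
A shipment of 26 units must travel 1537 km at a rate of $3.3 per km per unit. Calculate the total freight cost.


TC = dist * cost * units = 1537 * 3.3 * 26 = $131874.60

$131874.60


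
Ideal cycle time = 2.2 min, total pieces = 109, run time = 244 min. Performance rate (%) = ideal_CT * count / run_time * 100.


Formula: Performance = (Ideal CT * Total Count) / Run Time * 100
Ideal output time = 2.2 * 109 = 239.8 min
Performance = 239.8 / 244 * 100 = 98.3%

98.3%


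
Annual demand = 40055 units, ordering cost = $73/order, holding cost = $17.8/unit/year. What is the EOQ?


Formula: EOQ = sqrt(2 * D * S / H)
Numerator: 2 * 40055 * 73 = 5848030
2DS/H = 5848030 / 17.8 = 328541.0
EOQ = sqrt(328541.0) = 573.2 units

573.2 units


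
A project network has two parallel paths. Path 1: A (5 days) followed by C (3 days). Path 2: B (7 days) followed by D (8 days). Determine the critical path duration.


Path 1 = 5 + 3 = 8 days
Path 2 = 7 + 8 = 15 days
Duration = max(8, 15) = 15 days

15 days


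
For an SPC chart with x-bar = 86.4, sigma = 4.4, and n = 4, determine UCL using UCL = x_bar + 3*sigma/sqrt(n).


UCL = 86.4 + 3 * 4.4 / sqrt(4)

93.0


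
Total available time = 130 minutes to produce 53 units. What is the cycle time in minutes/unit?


Formula: CT = Available Time / Number of Units
CT = 130 min / 53 units
CT = 2.45 min/unit

2.45 min/unit


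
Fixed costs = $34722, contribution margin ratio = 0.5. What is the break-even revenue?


Formula: BER = Fixed Costs / Contribution Margin Ratio
BER = $34722 / 0.5
BER = $69444.00 (to the nearest cent)

$69444.00


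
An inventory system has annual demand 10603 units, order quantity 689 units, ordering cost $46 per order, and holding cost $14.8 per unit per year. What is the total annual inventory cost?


TC = 10603/689 * 46 + 689/2 * 14.8

$5806.49


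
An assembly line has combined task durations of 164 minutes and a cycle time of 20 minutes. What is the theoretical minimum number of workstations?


Formula: N_min = ceil(Sum of Task Times / Cycle Time)
N_min = ceil(164 min / 20 min) = ceil(8.2)
N_min = 9 stations

9


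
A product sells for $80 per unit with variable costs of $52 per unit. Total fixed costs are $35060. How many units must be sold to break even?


Formula: BEQ = Fixed Costs / (Price - Variable Cost)
Contribution margin = $80 - $52 = $28/unit
BEQ = ceil($35060 / $28/unit) = ceil(1252.14) = 1253 units

1253 units


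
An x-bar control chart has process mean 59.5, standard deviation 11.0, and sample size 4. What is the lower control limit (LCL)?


LCL = 59.5 - 3 * 11.0 / sqrt(4)

43.0


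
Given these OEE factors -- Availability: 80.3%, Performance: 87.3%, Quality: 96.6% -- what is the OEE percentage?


Formula: OEE = Availability * Performance * Quality / 10000
A * P = 80.3% * 87.3% / 100 = 70.1%
OEE = 70.1% * 96.6% / 100 = 67.7%

67.7%


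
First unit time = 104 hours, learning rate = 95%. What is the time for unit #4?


Formula: T_n = T_1 * (learning_rate)^(log2(n)) where learning_rate = rate/100
Doublings = log2(4) = 2
T_n = 104 * 0.95^2
T_n = 104 * 0.9025 = 93.9 hours

93.9 hours


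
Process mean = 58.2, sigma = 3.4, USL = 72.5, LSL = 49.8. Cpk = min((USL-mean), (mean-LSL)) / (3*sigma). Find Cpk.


Cpu = (72.5 - 58.2) / (3 * 3.4) = 1.4
Cpl = (58.2 - 49.8) / (3 * 3.4) = 0.82
Cpk = min(1.4, 0.82) = 0.82

0.82


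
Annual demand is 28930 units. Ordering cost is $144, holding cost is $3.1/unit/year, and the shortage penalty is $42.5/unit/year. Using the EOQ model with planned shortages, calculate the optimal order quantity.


Formula: EOQ* = sqrt(2DS/H) * sqrt((H+P)/P)
Base EOQ = sqrt(2*28930*144/3.1) = 1639.42 units
Correction = sqrt((3.1+42.5)/42.5) = 1.03583
EOQ* = 1639.42 * 1.03583 = 1698.2 units

1698.2 units


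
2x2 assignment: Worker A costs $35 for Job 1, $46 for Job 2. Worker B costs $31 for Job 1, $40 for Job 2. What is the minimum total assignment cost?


Option 1: A->1 + B->2 = $35 + $40 = $75
Option 2: A->2 + B->1 = $46 + $31 = $77
Min cost = min($75, $77) = $75

$75


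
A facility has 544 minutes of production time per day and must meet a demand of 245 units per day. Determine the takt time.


Formula: Takt Time = Available Production Time / Customer Demand
Takt = 544 min/day / 245 units/day
Takt = 2.22 min/unit

2.22 min/unit


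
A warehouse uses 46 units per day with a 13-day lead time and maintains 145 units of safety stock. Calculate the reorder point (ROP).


Formula: ROP = (Daily Demand * Lead Time) + Safety Stock
Demand during lead time = 46 * 13 = 598 units
ROP = 598 + 145 = 743 units

743 units


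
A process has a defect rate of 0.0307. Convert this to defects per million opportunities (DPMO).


DPMO = defect_rate * 1000000 = 0.0307 * 1000000

30700


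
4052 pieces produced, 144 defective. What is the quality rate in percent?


Formula: Quality Rate = Good Pieces / Total Pieces * 100
Good pieces = 4052 - 144 = 3908
QR = 3908 / 4052 * 100 = 96.4%

96.4%


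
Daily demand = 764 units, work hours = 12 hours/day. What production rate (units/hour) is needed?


Formula: Production Rate = Daily Demand / Available Hours
Rate = 764 units/day / 12 hours/day
Rate = 63.7 units/hour

63.7 units/hour


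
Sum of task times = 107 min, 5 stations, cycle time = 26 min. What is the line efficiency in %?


Formula: Efficiency = Sum of Task Times / (N_stations * CT) * 100
Total station capacity = 5 stations * 26 min = 130 min
Efficiency = 107 / 130 * 100 = 82.3%

82.3%


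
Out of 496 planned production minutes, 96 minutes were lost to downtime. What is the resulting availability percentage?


Formula: Availability = (Planned Time - Downtime) / Planned Time * 100
Uptime = 496 - 96 = 400 min
Availability = 400 / 496 * 100 = 80.6%

80.6%


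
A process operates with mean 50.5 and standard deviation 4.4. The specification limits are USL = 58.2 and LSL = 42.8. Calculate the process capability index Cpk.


Cpu = (58.2 - 50.5) / (3 * 4.4) = 0.58
Cpl = (50.5 - 42.8) / (3 * 4.4) = 0.58
Cpk = min(0.58, 0.58) = 0.58

0.58


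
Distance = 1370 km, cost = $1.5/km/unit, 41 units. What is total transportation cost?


TC = dist * cost * units = 1370 * 1.5 * 41 = $84255.00

$84255.00


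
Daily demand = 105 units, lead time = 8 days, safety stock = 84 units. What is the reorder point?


Formula: ROP = (Daily Demand * Lead Time) + Safety Stock
Demand during lead time = 105 * 8 = 840 units
ROP = 840 + 84 = 924 units

924 units


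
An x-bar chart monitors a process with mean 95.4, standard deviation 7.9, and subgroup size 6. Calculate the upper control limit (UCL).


UCL = 95.4 + 3 * 7.9 / sqrt(6)

105.08


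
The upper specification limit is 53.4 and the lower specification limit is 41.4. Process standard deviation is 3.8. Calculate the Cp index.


Cp = (53.4 - 41.4) / (6 * 3.8)

0.53


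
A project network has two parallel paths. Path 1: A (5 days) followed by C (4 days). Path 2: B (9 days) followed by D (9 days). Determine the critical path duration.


Path 1 = 5 + 4 = 9 days
Path 2 = 9 + 9 = 18 days
Duration = max(9, 18) = 18 days

18 days


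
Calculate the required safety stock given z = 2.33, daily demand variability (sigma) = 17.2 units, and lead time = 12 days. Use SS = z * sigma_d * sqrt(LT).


Formula: SS = z * sigma_d * sqrt(LT)
sqrt(LT) = sqrt(12) = 3.4641
SS = 2.33 * 17.2 * 3.4641
SS = 138.8 units

138.8 units


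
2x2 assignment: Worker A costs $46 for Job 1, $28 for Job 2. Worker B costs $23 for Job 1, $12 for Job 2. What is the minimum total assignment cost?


Option 1: A->1 + B->2 = $46 + $12 = $58
Option 2: A->2 + B->1 = $28 + $23 = $51
Min cost = min($58, $51) = $51

$51


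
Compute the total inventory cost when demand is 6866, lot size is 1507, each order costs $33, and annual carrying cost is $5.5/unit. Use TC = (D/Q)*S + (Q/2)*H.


TC = 6866/1507 * 33 + 1507/2 * 5.5

$4294.60


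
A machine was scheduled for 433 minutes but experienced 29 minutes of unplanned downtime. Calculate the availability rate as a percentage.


Formula: Availability = (Planned Time - Downtime) / Planned Time * 100
Uptime = 433 - 29 = 404 min
Availability = 404 / 433 * 100 = 93.3%

93.3%


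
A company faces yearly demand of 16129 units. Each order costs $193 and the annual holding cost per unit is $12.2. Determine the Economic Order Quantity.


Formula: EOQ = sqrt(2 * D * S / H)
Numerator: 2 * 16129 * 193 = 6225794
2DS/H = 6225794 / 12.2 = 510311.0
EOQ = sqrt(510311.0) = 714.4 units

714.4 units


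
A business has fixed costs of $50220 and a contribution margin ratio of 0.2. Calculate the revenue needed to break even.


Formula: BER = Fixed Costs / Contribution Margin Ratio
BER = $50220 / 0.2
BER = $251100.00 (to the nearest cent)

$251100.00


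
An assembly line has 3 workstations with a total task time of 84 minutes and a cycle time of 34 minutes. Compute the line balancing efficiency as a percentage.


Formula: Efficiency = Sum of Task Times / (N_stations * CT) * 100
Total station capacity = 3 stations * 34 min = 102 min
Efficiency = 84 / 102 * 100 = 82.4%

82.4%


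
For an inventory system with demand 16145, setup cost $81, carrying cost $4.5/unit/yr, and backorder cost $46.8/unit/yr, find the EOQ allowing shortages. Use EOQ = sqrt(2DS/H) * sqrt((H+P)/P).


Formula: EOQ* = sqrt(2DS/H) * sqrt((H+P)/P)
Base EOQ = sqrt(2*16145*81/4.5) = 762.38 units
Correction = sqrt((4.5+46.8)/46.8) = 1.04697
EOQ* = 762.38 * 1.04697 = 798.2 units

798.2 units


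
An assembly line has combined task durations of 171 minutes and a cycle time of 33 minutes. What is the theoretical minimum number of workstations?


Formula: N_min = ceil(Sum of Task Times / Cycle Time)
N_min = ceil(171 min / 33 min) = ceil(5.1818)
N_min = 6 stations

6


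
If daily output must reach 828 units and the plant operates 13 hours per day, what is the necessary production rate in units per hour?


Formula: Production Rate = Daily Demand / Available Hours
Rate = 828 units/day / 13 hours/day
Rate = 63.7 units/hour

63.7 units/hour


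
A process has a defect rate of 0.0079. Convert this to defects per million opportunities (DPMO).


DPMO = defect_rate * 1000000 = 0.0079 * 1000000

7900


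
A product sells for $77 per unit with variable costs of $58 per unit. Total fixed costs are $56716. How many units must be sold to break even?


Formula: BEQ = Fixed Costs / (Price - Variable Cost)
Contribution margin = $77 - $58 = $19/unit
BEQ = ceil($56716 / $19/unit) = ceil(2985.05) = 2986 units

2986 units


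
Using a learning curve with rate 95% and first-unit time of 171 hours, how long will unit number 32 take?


Formula: T_n = T_1 * (learning_rate)^(log2(n)) where learning_rate = rate/100
Doublings = log2(32) = 5
T_n = 171 * 0.95^5
T_n = 171 * 0.7738 = 132.3 hours

132.3 hours


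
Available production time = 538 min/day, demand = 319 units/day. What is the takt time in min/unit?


Formula: Takt Time = Available Production Time / Customer Demand
Takt = 538 min/day / 319 units/day
Takt = 1.69 min/unit

1.69 min/unit


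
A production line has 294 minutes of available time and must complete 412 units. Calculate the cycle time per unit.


Formula: CT = Available Time / Number of Units
CT = 294 min / 412 units
CT = 0.71 min/unit

0.71 min/unit


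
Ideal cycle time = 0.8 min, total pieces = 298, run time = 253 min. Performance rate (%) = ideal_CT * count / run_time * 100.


Formula: Performance = (Ideal CT * Total Count) / Run Time * 100
Ideal output time = 0.8 * 298 = 238.4 min
Performance = 238.4 / 253 * 100 = 94.2%

94.2%


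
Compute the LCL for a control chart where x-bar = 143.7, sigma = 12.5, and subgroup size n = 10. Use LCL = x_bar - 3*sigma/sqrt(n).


LCL = 143.7 - 3 * 12.5 / sqrt(10)

131.84


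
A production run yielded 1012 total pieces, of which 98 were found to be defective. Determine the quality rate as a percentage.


Formula: Quality Rate = Good Pieces / Total Pieces * 100
Good pieces = 1012 - 98 = 914
QR = 914 / 1012 * 100 = 90.3%

90.3%


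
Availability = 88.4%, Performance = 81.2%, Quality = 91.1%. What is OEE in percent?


Formula: OEE = Availability * Performance * Quality / 10000
A * P = 88.4% * 81.2% / 100 = 71.78%
OEE = 71.78% * 91.1% / 100 = 65.4%

65.4%


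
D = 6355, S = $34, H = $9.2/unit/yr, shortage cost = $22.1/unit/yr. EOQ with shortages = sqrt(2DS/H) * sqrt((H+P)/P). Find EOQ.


Formula: EOQ* = sqrt(2DS/H) * sqrt((H+P)/P)
Base EOQ = sqrt(2*6355*34/9.2) = 216.73 units
Correction = sqrt((9.2+22.1)/22.1) = 1.19008
EOQ* = 216.73 * 1.19008 = 257.9 units

257.9 units


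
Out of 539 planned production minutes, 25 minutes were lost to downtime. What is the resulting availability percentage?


Formula: Availability = (Planned Time - Downtime) / Planned Time * 100
Uptime = 539 - 25 = 514 min
Availability = 514 / 539 * 100 = 95.4%

95.4%


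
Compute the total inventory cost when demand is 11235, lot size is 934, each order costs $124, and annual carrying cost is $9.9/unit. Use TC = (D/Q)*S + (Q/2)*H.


TC = 11235/934 * 124 + 934/2 * 9.9

$6114.88


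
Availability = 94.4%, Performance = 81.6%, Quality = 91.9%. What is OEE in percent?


Formula: OEE = Availability * Performance * Quality / 10000
A * P = 94.4% * 81.6% / 100 = 77.03%
OEE = 77.03% * 91.9% / 100 = 70.8%

70.8%


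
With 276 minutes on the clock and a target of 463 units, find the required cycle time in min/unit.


Formula: CT = Available Time / Number of Units
CT = 276 min / 463 units
CT = 0.6 min/unit

0.6 min/unit


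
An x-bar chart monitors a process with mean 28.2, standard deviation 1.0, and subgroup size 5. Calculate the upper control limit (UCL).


UCL = 28.2 + 3 * 1.0 / sqrt(5)

29.54


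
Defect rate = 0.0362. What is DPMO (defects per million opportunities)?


DPMO = defect_rate * 1000000 = 0.0362 * 1000000

36200


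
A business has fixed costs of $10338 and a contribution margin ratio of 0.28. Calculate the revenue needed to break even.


Formula: BER = Fixed Costs / Contribution Margin Ratio
BER = $10338 / 0.28
BER = $36921.43 (to the nearest cent)

$36921.43


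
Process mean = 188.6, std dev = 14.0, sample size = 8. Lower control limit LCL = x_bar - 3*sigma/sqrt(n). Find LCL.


LCL = 188.6 - 3 * 14.0 / sqrt(8)

173.75


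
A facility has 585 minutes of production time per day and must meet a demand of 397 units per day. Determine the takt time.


Formula: Takt Time = Available Production Time / Customer Demand
Takt = 585 min/day / 397 units/day
Takt = 1.47 min/unit

1.47 min/unit


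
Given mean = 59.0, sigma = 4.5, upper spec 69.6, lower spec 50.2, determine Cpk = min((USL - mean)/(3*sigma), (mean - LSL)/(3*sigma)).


Cpu = (69.6 - 59.0) / (3 * 4.5) = 0.79
Cpl = (59.0 - 50.2) / (3 * 4.5) = 0.65
Cpk = min(0.79, 0.65) = 0.65

0.65


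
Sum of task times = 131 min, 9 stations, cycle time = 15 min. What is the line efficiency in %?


Formula: Efficiency = Sum of Task Times / (N_stations * CT) * 100
Total station capacity = 9 stations * 15 min = 135 min
Efficiency = 131 / 135 * 100 = 97.0%

97.0%


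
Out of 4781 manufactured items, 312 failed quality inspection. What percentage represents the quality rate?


Formula: Quality Rate = Good Pieces / Total Pieces * 100
Good pieces = 4781 - 312 = 4469
QR = 4469 / 4781 * 100 = 93.5%

93.5%


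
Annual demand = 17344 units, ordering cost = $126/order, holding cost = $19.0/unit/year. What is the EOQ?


Formula: EOQ = sqrt(2 * D * S / H)
Numerator: 2 * 17344 * 126 = 4370688
2DS/H = 4370688 / 19.0 = 230036.2
EOQ = sqrt(230036.2) = 479.6 units

479.6 units


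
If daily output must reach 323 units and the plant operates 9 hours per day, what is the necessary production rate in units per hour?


Formula: Production Rate = Daily Demand / Available Hours
Rate = 323 units/day / 9 hours/day
Rate = 35.9 units/hour

35.9 units/hour


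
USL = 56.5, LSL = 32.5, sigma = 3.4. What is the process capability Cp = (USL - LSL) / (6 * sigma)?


Cp = (56.5 - 32.5) / (6 * 3.4)

1.18


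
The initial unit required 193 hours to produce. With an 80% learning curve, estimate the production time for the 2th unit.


Formula: T_n = T_1 * (learning_rate)^(log2(n)) where learning_rate = rate/100
Doublings = log2(2) = 1
T_n = 193 * 0.8^1
T_n = 193 * 0.8 = 154.4 hours

154.4 hours


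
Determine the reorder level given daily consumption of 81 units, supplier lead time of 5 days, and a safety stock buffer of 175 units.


Formula: ROP = (Daily Demand * Lead Time) + Safety Stock
Demand during lead time = 81 * 5 = 405 units
ROP = 405 + 175 = 580 units

580 units


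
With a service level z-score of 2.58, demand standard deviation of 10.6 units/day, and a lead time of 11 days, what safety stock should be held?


Formula: SS = z * sigma_d * sqrt(LT)
sqrt(LT) = sqrt(11) = 3.3166
SS = 2.58 * 10.6 * 3.3166
SS = 90.7 units

90.7 units


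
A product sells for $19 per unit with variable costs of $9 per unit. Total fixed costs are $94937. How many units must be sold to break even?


Formula: BEQ = Fixed Costs / (Price - Variable Cost)
Contribution margin = $19 - $9 = $10/unit
BEQ = ceil($94937 / $10/unit) = ceil(9493.7) = 9494 units

9494 units


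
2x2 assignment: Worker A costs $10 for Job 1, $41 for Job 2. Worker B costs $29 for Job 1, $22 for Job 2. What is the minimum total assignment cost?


Option 1: A->1 + B->2 = $10 + $22 = $32
Option 2: A->2 + B->1 = $41 + $29 = $70
Min cost = min($32, $70) = $32

$32


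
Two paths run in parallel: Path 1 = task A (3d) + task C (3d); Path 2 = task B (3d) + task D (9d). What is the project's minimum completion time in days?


Path 1 = 3 + 3 = 6 days
Path 2 = 3 + 9 = 12 days
Duration = max(6, 12) = 12 days

12 days


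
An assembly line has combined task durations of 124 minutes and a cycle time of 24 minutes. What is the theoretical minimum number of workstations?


Formula: N_min = ceil(Sum of Task Times / Cycle Time)
N_min = ceil(124 min / 24 min) = ceil(5.1667)
N_min = 6 stations

6


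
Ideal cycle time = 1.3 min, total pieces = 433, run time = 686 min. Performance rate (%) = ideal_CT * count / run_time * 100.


Formula: Performance = (Ideal CT * Total Count) / Run Time * 100
Ideal output time = 1.3 * 433 = 562.9 min
Performance = 562.9 / 686 * 100 = 82.1%

82.1%


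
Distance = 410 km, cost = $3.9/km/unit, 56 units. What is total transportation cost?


TC = dist * cost * units = 410 * 3.9 * 56 = $89544.00

$89544.00


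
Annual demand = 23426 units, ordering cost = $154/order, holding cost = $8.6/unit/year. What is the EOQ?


Formula: EOQ = sqrt(2 * D * S / H)
Numerator: 2 * 23426 * 154 = 7215208
2DS/H = 7215208 / 8.6 = 838977.7
EOQ = sqrt(838977.7) = 916.0 units

916.0 units


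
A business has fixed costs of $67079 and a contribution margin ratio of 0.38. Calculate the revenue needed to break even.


Formula: BER = Fixed Costs / Contribution Margin Ratio
BER = $67079 / 0.38
BER = $176523.68 (to the nearest cent)

$176523.68


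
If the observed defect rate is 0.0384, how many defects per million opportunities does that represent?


DPMO = defect_rate * 1000000 = 0.0384 * 1000000

38400


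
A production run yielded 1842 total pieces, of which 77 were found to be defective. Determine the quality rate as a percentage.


Formula: Quality Rate = Good Pieces / Total Pieces * 100
Good pieces = 1842 - 77 = 1765
QR = 1765 / 1842 * 100 = 95.8%

95.8%


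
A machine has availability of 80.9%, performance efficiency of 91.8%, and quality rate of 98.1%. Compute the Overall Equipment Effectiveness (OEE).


Formula: OEE = Availability * Performance * Quality / 10000
A * P = 80.9% * 91.8% / 100 = 74.27%
OEE = 74.27% * 98.1% / 100 = 72.9%

72.9%


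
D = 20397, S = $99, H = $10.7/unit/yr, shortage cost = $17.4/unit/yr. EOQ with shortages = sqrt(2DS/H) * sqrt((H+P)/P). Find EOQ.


Formula: EOQ* = sqrt(2DS/H) * sqrt((H+P)/P)
Base EOQ = sqrt(2*20397*99/10.7) = 614.36 units
Correction = sqrt((10.7+17.4)/17.4) = 1.2708
EOQ* = 614.36 * 1.2708 = 780.7 units

780.7 units


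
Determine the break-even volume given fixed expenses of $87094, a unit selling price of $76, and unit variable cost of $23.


Formula: BEQ = Fixed Costs / (Price - Variable Cost)
Contribution margin = $76 - $23 = $53/unit
BEQ = ceil($87094 / $53/unit) = ceil(1643.28) = 1644 units

1644 units


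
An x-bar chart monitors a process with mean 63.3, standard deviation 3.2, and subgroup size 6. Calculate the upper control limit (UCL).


UCL = 63.3 + 3 * 3.2 / sqrt(6)

67.22


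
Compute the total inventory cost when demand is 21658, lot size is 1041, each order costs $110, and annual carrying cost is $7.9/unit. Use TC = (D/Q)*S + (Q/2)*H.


TC = 21658/1041 * 110 + 1041/2 * 7.9

$6400.50


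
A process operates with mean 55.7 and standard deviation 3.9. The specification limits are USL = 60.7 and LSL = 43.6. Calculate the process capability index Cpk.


Cpu = (60.7 - 55.7) / (3 * 3.9) = 0.43
Cpl = (55.7 - 43.6) / (3 * 3.9) = 1.03
Cpk = min(0.43, 1.03) = 0.43

0.43


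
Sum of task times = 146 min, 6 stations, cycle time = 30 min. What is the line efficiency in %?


Formula: Efficiency = Sum of Task Times / (N_stations * CT) * 100
Total station capacity = 6 stations * 30 min = 180 min
Efficiency = 146 / 180 * 100 = 81.1%

81.1%


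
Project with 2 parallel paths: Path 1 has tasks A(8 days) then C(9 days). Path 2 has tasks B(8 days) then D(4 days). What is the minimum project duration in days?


Path 1 = 8 + 9 = 17 days
Path 2 = 8 + 4 = 12 days
Duration = max(17, 12) = 17 days

17 days


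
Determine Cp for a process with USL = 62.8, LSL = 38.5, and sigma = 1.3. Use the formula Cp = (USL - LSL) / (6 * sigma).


Cp = (62.8 - 38.5) / (6 * 1.3)

3.12


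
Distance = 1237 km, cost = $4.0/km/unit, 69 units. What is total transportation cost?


TC = dist * cost * units = 1237 * 4.0 * 69 = $341412.00

$341412.00


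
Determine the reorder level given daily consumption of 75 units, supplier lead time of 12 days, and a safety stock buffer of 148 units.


Formula: ROP = (Daily Demand * Lead Time) + Safety Stock
Demand during lead time = 75 * 12 = 900 units
ROP = 900 + 148 = 1048 units

1048 units


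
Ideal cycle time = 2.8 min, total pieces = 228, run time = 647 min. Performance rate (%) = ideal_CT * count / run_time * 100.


Formula: Performance = (Ideal CT * Total Count) / Run Time * 100
Ideal output time = 2.8 * 228 = 638.4 min
Performance = 638.4 / 647 * 100 = 98.7%

98.7%


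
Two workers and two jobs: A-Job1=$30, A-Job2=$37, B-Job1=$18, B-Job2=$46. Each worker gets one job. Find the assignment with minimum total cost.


Option 1: A->1 + B->2 = $30 + $46 = $76
Option 2: A->2 + B->1 = $37 + $18 = $55
Min cost = min($76, $55) = $55

$55


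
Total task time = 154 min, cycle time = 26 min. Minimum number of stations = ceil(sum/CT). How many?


Formula: N_min = ceil(Sum of Task Times / Cycle Time)
N_min = ceil(154 min / 26 min) = ceil(5.9231)
N_min = 6 stations

6


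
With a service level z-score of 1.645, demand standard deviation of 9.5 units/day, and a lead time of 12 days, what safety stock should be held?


Formula: SS = z * sigma_d * sqrt(LT)
sqrt(LT) = sqrt(12) = 3.4641
SS = 1.645 * 9.5 * 3.4641
SS = 54.1 units

54.1 units


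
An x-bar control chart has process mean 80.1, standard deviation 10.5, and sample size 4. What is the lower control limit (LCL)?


LCL = 80.1 - 3 * 10.5 / sqrt(4)

64.35


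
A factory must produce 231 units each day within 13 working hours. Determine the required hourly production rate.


Formula: Production Rate = Daily Demand / Available Hours
Rate = 231 units/day / 13 hours/day
Rate = 17.8 units/hour

17.8 units/hour


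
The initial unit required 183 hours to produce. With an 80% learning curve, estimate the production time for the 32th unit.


Formula: T_n = T_1 * (learning_rate)^(log2(n)) where learning_rate = rate/100
Doublings = log2(32) = 5
T_n = 183 * 0.8^5
T_n = 183 * 0.3277 = 60.0 hours

60.0 hours


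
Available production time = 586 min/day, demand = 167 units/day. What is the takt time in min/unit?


Formula: Takt Time = Available Production Time / Customer Demand
Takt = 586 min/day / 167 units/day
Takt = 3.51 min/unit

3.51 min/unit


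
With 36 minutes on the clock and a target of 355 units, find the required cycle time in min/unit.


Formula: CT = Available Time / Number of Units
CT = 36 min / 355 units
CT = 0.1 min/unit

0.1 min/unit


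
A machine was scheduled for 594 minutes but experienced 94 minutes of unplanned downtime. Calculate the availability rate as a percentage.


Formula: Availability = (Planned Time - Downtime) / Planned Time * 100
Uptime = 594 - 94 = 500 min
Availability = 500 / 594 * 100 = 84.2%

84.2%


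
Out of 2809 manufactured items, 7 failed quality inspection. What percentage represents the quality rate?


Formula: Quality Rate = Good Pieces / Total Pieces * 100
Good pieces = 2809 - 7 = 2802
QR = 2802 / 2809 * 100 = 99.8%

99.8%


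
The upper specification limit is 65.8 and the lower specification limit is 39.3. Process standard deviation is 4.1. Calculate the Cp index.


Cp = (65.8 - 39.3) / (6 * 4.1)

1.08


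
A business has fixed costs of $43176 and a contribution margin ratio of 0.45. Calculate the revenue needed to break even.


Formula: BER = Fixed Costs / Contribution Margin Ratio
BER = $43176 / 0.45
BER = $95946.67 (to the nearest cent)

$95946.67


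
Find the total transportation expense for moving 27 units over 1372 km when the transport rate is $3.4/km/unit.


TC = dist * cost * units = 1372 * 3.4 * 27 = $125949.60

$125949.60


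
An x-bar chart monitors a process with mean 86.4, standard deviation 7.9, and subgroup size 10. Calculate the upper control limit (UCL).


UCL = 86.4 + 3 * 7.9 / sqrt(10)

93.89


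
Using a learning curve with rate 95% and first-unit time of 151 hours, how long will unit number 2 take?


Formula: T_n = T_1 * (learning_rate)^(log2(n)) where learning_rate = rate/100
Doublings = log2(2) = 1
T_n = 151 * 0.95^1
T_n = 151 * 0.95 = 143.5 hours

143.5 hours


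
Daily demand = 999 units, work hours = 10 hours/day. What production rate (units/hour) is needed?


Formula: Production Rate = Daily Demand / Available Hours
Rate = 999 units/day / 10 hours/day
Rate = 99.9 units/hour

99.9 units/hour


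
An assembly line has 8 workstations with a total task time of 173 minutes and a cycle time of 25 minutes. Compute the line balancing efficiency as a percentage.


Formula: Efficiency = Sum of Task Times / (N_stations * CT) * 100
Total station capacity = 8 stations * 25 min = 200 min
Efficiency = 173 / 200 * 100 = 86.5%

86.5%


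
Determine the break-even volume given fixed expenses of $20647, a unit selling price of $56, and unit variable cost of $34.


Formula: BEQ = Fixed Costs / (Price - Variable Cost)
Contribution margin = $56 - $34 = $22/unit
BEQ = ceil($20647 / $22/unit) = ceil(938.5) = 939 units

939 units


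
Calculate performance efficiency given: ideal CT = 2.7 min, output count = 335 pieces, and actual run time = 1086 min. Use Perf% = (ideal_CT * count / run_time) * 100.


Formula: Performance = (Ideal CT * Total Count) / Run Time * 100
Ideal output time = 2.7 * 335 = 904.5 min
Performance = 904.5 / 1086 * 100 = 83.3%

83.3%


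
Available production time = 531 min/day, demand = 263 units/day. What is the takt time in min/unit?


Formula: Takt Time = Available Production Time / Customer Demand
Takt = 531 min/day / 263 units/day
Takt = 2.02 min/unit

2.02 min/unit


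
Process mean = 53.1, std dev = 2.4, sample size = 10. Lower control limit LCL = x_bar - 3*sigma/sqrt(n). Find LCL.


LCL = 53.1 - 3 * 2.4 / sqrt(10)

50.82


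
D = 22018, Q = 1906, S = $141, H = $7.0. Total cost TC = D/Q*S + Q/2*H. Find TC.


TC = 22018/1906 * 141 + 1906/2 * 7.0

$8299.82


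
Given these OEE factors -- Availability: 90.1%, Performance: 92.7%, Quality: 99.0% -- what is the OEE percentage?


Formula: OEE = Availability * Performance * Quality / 10000
A * P = 90.1% * 92.7% / 100 = 83.52%
OEE = 83.52% * 99.0% / 100 = 82.7%

82.7%


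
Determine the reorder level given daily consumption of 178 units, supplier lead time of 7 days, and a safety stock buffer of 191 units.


Formula: ROP = (Daily Demand * Lead Time) + Safety Stock
Demand during lead time = 178 * 7 = 1246 units
ROP = 1246 + 191 = 1437 units

1437 units


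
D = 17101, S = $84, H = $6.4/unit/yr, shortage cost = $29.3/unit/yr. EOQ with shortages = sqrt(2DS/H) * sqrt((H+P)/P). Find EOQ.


Formula: EOQ* = sqrt(2DS/H) * sqrt((H+P)/P)
Base EOQ = sqrt(2*17101*84/6.4) = 670.0 units
Correction = sqrt((6.4+29.3)/29.3) = 1.10383
EOQ* = 670.0 * 1.10383 = 739.6 units

739.6 units


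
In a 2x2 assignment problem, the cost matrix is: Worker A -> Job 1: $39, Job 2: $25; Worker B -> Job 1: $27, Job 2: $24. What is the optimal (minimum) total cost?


Option 1: A->1 + B->2 = $39 + $24 = $63
Option 2: A->2 + B->1 = $25 + $27 = $52
Min cost = min($63, $52) = $52

$52


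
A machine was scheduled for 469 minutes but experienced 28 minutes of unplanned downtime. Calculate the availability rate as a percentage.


Formula: Availability = (Planned Time - Downtime) / Planned Time * 100
Uptime = 469 - 28 = 441 min
Availability = 441 / 469 * 100 = 94.0%

94.0%


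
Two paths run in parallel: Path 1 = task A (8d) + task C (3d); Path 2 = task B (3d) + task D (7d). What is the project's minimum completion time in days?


Path 1 = 8 + 3 = 11 days
Path 2 = 3 + 7 = 10 days
Duration = max(11, 10) = 11 days

11 days


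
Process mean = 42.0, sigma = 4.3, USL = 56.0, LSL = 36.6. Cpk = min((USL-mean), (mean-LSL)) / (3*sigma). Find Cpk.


Cpu = (56.0 - 42.0) / (3 * 4.3) = 1.09
Cpl = (42.0 - 36.6) / (3 * 4.3) = 0.42
Cpk = min(1.09, 0.42) = 0.42

0.42


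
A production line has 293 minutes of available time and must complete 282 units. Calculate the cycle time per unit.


Formula: CT = Available Time / Number of Units
CT = 293 min / 282 units
CT = 1.04 min/unit

1.04 min/unit


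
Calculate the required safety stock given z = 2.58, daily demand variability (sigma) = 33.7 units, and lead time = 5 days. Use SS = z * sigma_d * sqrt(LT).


Formula: SS = z * sigma_d * sqrt(LT)
sqrt(LT) = sqrt(5) = 2.2361
SS = 2.58 * 33.7 * 2.2361
SS = 194.4 units

194.4 units


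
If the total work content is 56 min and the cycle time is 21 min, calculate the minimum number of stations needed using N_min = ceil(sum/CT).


Formula: N_min = ceil(Sum of Task Times / Cycle Time)
N_min = ceil(56 min / 21 min) = ceil(2.6667)
N_min = 3 stations

3


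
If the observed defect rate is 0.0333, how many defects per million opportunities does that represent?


DPMO = defect_rate * 1000000 = 0.0333 * 1000000

33300


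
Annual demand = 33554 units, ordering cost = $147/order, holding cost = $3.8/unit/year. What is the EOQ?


Formula: EOQ = sqrt(2 * D * S / H)
Numerator: 2 * 33554 * 147 = 9864876
2DS/H = 9864876 / 3.8 = 2596020.0
EOQ = sqrt(2596020.0) = 1611.2 units

1611.2 units


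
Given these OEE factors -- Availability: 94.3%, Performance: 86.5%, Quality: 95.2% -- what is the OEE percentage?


Formula: OEE = Availability * Performance * Quality / 10000
A * P = 94.3% * 86.5% / 100 = 81.57%
OEE = 81.57% * 95.2% / 100 = 77.7%

77.7%


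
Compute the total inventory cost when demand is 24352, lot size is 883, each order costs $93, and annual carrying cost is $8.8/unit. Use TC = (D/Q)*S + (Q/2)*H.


TC = 24352/883 * 93 + 883/2 * 8.8

$6450.02


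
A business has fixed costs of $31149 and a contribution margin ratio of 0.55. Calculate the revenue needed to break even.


Formula: BER = Fixed Costs / Contribution Margin Ratio
BER = $31149 / 0.55
BER = $56634.55 (to the nearest cent)

$56634.55


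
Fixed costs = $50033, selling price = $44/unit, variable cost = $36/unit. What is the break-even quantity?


Formula: BEQ = Fixed Costs / (Price - Variable Cost)
Contribution margin = $44 - $36 = $8/unit
BEQ = ceil($50033 / $8/unit) = ceil(6254.12) = 6255 units

6255 units


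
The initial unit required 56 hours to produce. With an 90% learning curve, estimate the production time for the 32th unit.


Formula: T_n = T_1 * (learning_rate)^(log2(n)) where learning_rate = rate/100
Doublings = log2(32) = 5
T_n = 56 * 0.9^5
T_n = 56 * 0.5905 = 33.1 hours

33.1 hours


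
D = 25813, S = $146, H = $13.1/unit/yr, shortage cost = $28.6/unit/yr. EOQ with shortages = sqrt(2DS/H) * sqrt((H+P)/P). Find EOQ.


Formula: EOQ* = sqrt(2DS/H) * sqrt((H+P)/P)
Base EOQ = sqrt(2*25813*146/13.1) = 758.53 units
Correction = sqrt((13.1+28.6)/28.6) = 1.20749
EOQ* = 758.53 * 1.20749 = 915.9 units

915.9 units


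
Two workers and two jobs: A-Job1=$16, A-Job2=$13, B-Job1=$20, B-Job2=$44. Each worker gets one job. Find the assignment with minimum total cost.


Option 1: A->1 + B->2 = $16 + $44 = $60
Option 2: A->2 + B->1 = $13 + $20 = $33
Min cost = min($60, $33) = $33

$33


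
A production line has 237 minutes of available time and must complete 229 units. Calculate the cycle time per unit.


Formula: CT = Available Time / Number of Units
CT = 237 min / 229 units
CT = 1.03 min/unit

1.03 min/unit


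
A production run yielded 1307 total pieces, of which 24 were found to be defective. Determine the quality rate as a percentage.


Formula: Quality Rate = Good Pieces / Total Pieces * 100
Good pieces = 1307 - 24 = 1283
QR = 1283 / 1307 * 100 = 98.2%

98.2%


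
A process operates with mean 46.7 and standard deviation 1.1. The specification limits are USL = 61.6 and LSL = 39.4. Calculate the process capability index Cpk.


Cpu = (61.6 - 46.7) / (3 * 1.1) = 4.52
Cpl = (46.7 - 39.4) / (3 * 1.1) = 2.21
Cpk = min(4.52, 2.21) = 2.21

2.21


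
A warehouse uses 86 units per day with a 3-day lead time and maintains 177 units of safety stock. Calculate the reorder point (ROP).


Formula: ROP = (Daily Demand * Lead Time) + Safety Stock
Demand during lead time = 86 * 3 = 258 units
ROP = 258 + 177 = 435 units

435 units


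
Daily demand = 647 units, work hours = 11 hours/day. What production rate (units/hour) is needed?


Formula: Production Rate = Daily Demand / Available Hours
Rate = 647 units/day / 11 hours/day
Rate = 58.8 units/hour

58.8 units/hour


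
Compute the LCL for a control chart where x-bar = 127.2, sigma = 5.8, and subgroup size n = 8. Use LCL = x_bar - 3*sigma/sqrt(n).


LCL = 127.2 - 3 * 5.8 / sqrt(8)

121.05


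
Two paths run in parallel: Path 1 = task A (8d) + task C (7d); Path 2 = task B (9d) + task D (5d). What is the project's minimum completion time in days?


Path 1 = 8 + 7 = 15 days
Path 2 = 9 + 5 = 14 days
Duration = max(15, 14) = 15 days

15 days
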